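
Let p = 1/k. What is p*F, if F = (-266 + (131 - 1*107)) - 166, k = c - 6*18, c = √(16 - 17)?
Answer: 44064/11665 + 408*I/11665 ≈ 3.7775 + 0.034976*I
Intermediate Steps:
c = I (c = √(-1) = I ≈ 1.0*I)
k = -108 + I (k = I - 6*18 = I - 1*108 = I - 108 = -108 + I ≈ -108.0 + 1.0*I)
F = -408 (F = (-266 + (131 - 107)) - 166 = (-266 + 24) - 166 = -242 - 166 = -408)
p = (-108 - I)/11665 (p = 1/(-108 + I) = (-108 - I)/11665 ≈ -0.0092585 - 8.5726e-5*I)
p*F = (-108/11665 - I/11665)*(-408) = 44064/11665 + 408*I/11665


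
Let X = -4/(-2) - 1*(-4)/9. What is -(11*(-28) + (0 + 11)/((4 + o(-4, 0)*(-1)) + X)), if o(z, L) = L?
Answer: 17765/58 ≈ 306.29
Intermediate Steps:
X = 22/9 (X = -4*(-1/2) + 4*(1/9) = 2 + 4/9 = 22/9 ≈ 2.4444)
-(11*(-28) + (0 + 11)/((4 + o(-4, 0)*(-1)) + X)) = -(11*(-28) + (0 + 11)/((4 + 0*(-1)) + 22/9)) = -(-308 + 11/((4 + 0) + 22/9)) = -(-308 + 11/(4 + 22/9)) = -(-308 + 11/(58/9)) = -(-308 + 11*(9/58)) = -(-308 + 99/58) = -1*(-17765/58) = 17765/58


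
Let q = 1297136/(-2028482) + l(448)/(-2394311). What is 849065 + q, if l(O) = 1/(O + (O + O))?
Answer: 2771160014510890346207/3263780866686144 ≈ 8.4906e+5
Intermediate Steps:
l(O) = 1/(3*O) (l(O) = 1/(O + 2*O) = 1/(3*O))
q = -2087061980509153/3263780866686144 (q = 1297136/(-2028482) + ((⅓)/448)/(-2394311) = 1297136*(-1/2028482) + ((⅓)*(1/448))*(-1/2394311) = -648568/1014241 + (1/1344)*(-1/2394311) = -648568/1014241 - 1/3217953984 = -2087061980509153/3263780866686144 ≈ -0.63946)
849065 + q = 849065 - 2087061980509153/3263780866686144 = 2771160014510890346207/3263780866686144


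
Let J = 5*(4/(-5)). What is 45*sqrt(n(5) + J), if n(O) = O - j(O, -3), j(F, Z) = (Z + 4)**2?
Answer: 0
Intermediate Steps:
j(F, Z) = (4 + Z)**2
J = -4 (J = 5*(4*(-1/5)) = 5*(-4/5) = -4)
n(O) = -1 + O (n(O) = O - (4 - 3)**2 = O - 1*1**2 = O - 1*1 = O - 1 = -1 + O)
45*sqrt(n(5) + J) = 45*sqrt((-1 + 5) - 4) = 45*sqrt(4 - 4) = 45*sqrt(0) = 45*0 = 0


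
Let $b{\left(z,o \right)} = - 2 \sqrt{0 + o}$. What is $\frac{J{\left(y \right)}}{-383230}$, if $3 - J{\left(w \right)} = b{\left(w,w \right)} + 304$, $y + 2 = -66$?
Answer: $\frac{301}{383230} - \frac{2 i \sqrt{17}}{191615} \approx 0.00078543 - 4.3035 \cdot 10^{-5} i$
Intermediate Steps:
$y = -68$ ($y = -2 - 66 = -68$)
$b{\left(z,o \right)} = - 2 \sqrt{o}$
$J{\left(w \right)} = -301 + 2 \sqrt{w}$ ($J{\left(w \right)} = 3 - \left(- 2 \sqrt{w} + 304\right) = 3 - \left(304 - 2 \sqrt{w}\right) = 3 + \left(-304 + 2 \sqrt{w}\right) = -301 + 2 \sqrt{w}$)
$\frac{J{\left(y \right)}}{-383230} = \frac{-301 + 2 \sqrt{-68}}{-383230} = \left(-301 + 2 \cdot 2 i \sqrt{17}\right) \left(- \frac{1}{383230}\right) = \left(-301 + 4 i \sqrt{17}\right) \left(- \frac{1}{383230}\right) = \frac{301}{383230} - \frac{2 i \sqrt{17}}{191615}$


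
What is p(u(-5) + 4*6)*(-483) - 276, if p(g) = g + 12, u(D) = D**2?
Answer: -29739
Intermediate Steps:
p(g) = 12 + g
p(u(-5) + 4*6)*(-483) - 276 = (12 + ((-5)**2 + 4*6))*(-483) - 276 = (12 + (25 + 24))*(-483) - 276 = (12 + 49)*(-483) - 276 = 61*(-483) - 276 = -29463 - 276 = -29739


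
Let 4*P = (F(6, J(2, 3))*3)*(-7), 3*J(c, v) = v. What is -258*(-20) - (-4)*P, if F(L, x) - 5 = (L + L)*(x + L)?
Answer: 3291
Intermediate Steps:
J(c, v) = v/3
F(L, x) = 5 + 2*L*(L + x) (F(L, x) = 5 + (L + L)*(x + L) = 5 + (2*L)*(L + x) = 5 + 2*L*(L + x))
P = -1869/4 (P = (((5 + 2*6² + 2*6*((⅓)*3))*3)*(-7))/4 = (((5 + 2*36 + 2*6*1)*3)*(-7))/4 = (((5 + 72 + 12)*3)*(-7))/4 = ((89*3)*(-7))/4 = (267*(-7))/4 = (¼)*(-1869) = -1869/4 ≈ -467.25)
-258*(-20) - (-4)*P = -258*(-20) - (-4)*(-1869)/4 = 5160 - 1*1869 = 5160 - 1869 = 3291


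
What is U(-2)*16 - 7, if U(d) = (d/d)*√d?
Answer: -7 + 16*I*√2 ≈ -7.0 + 22.627*I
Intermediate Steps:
U(d) = √d (U(d) = 1*√d = √d)
U(-2)*16 - 7 = √(-2)*16 - 7 = (I*√2)*16 - 7 = 16*I*√2 - 7 = -7 + 16*I*√2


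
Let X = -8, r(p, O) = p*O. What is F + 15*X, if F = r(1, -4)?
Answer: -124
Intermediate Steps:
r(p, O) = O*p
F = -4 (F = -4*1 = -4)
F + 15*X = -4 + 15*(-8) = -4 - 120 = -124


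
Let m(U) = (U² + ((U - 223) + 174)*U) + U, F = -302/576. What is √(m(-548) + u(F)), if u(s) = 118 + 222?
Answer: 2*√156813 ≈ 791.99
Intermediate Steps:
F = -151/288 (F = -302*1/576 = -151/288 ≈ -0.52431)
u(s) = 340
m(U) = U + U² + U*(-49 + U) (m(U) = (U² + ((-223 + U) + 174)*U) + U = (U² + (-49 + U)*U) + U = (U² + U*(-49 + U)) + U = U + U² + U*(-49 + U))
√(m(-548) + u(F)) = √(2*(-548)*(-24 - 548) + 340) = √(2*(-548)*(-572) + 340) = √(626912 + 340) = √627252 = 2*√156813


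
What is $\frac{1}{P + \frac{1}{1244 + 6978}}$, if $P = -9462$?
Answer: $- \frac{8222}{77796563} \approx -0.00010569$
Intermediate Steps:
$\frac{1}{P + \frac{1}{1244 + 6978}} = \frac{1}{-9462 + \frac{1}{1244 + 6978}} = \frac{1}{-9462 + \frac{1}{8222}} = \frac{1}{- \frac{77796563}{8222}} = - \frac{8222}{77796563}$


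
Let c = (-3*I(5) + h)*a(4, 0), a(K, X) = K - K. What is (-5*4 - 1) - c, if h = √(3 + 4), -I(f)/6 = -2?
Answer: -21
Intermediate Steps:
a(K, X) = 0
I(f) = 12 (I(f) = -6*(-2) = 12)
h = √7 ≈ 2.6458
c = 0 (c = (-3*12 + √7)*0 = (-36 + √7)*0 = 0)
(-5*4 - 1) - c = (-5*4 - 1) - 1*0 = (-20 - 1) + 0 = -21 + 0 = -21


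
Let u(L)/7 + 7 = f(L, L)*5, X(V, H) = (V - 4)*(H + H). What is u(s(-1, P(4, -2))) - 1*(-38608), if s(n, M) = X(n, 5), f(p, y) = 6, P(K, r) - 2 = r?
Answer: 38769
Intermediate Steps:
P(K, r) = 2 + r
X(V, H) = 2*H*(-4 + V) (X(V, H) = (-4 + V)*(2*H) = 2*H*(-4 + V))
s(n, M) = -40 + 10*n (s(n, M) = 2*5*(-4 + n) = -40 + 10*n)
u(L) = 161 (u(L) = -49 + 7*(6*5) = -49 + 7*30 = -49 + 210 = 161)
u(s(-1, P(4, -2))) - 1*(-38608) = 161 - 1*(-38608) = 161 + 38608 = 38769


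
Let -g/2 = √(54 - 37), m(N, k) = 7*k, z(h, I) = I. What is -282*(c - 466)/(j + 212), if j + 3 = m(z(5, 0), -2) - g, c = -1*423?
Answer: 48886110/37957 - 501396*√17/37957 ≈ 1233.5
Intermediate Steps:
c = -423
g = -2*√17 (g = -2*√(54 - 37) = -2*√17 ≈ -8.2462)
j = -17 + 2*√17 (j = -3 + (7*(-2) - (-2)*√17) = -3 + (-14 + 2*√17) = -17 + 2*√17 ≈ -8.7538)
-282*(c - 466)/(j + 212) = -282*(-423 - 466)/((-17 + 2*√17) + 212) = -282*(-889/(195 + 2*√17)) = -282/(-195/889 - 2*√17/889)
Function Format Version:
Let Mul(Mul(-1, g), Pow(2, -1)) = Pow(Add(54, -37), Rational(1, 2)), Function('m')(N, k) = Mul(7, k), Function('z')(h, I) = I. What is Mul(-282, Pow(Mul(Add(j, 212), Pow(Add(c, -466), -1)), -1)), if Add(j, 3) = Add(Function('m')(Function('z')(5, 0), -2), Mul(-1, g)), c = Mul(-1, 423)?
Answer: Add(Rational(48886110, 37957), Mul(Rational(-501396, 37957), Pow(17, Rational(1, 2)))) ≈ 1233.5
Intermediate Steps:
c = -423
g = Mul(-2, Pow(17, Rational(1, 2))) (g = Mul(-2, Pow(Add(54, -37), Rational(1, 2))) = Mul(-2, Pow(17, Rational(1, 2))) ≈ -8.2462)
j = Add(-17, Mul(2, Pow(17, Rational(1, 2)))) (j = Add(-3, Add(Mul(7, -2), Mul(-1, Mul(-2, Pow(17, Rational(1, 2)))))) = Add(-3, Add(-14, Mul(2, Pow(17, Rational(1, 2))))) = Add(-17, Mul(2, Pow(17, Rational(1, 2)))) ≈ -8.7538)
Mul(-282, Pow(Mul(Add(j, 212), Pow(Add(c, -466), -1)), -1)) = Mul(-282, Pow(Mul(Add(Add(-17, Mul(2, Pow(17, Rational(1, 2)))), 212), Pow(Add(-423, -466), -1)), -1)) = Mul(-282, Pow(Mul(Add(195, Mul(2, Pow(17, Rational(1, 2)))), Pow(-889, -1)), -1)) = Mul(-282, Pow(Mul(Add(195, Mul(2, Pow(17, Rational(1, 2)))), Rational(-1, 889)), -1)) = Mul(-282, Pow(Add(Rational(-195, 889), Mul(Rational(-2, 889), Pow(17, Rational(1, 2)))), -1))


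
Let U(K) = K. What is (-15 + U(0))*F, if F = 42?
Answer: -630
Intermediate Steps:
(-15 + U(0))*F = (-15 + 0)*42 = -15*42 = -630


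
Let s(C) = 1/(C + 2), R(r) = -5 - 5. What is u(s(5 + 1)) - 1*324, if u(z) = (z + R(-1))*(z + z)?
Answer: -10447/32 ≈ -326.47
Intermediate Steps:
R(r) = -10
s(C) = 1/(2 + C)
u(z) = 2*z*(-10 + z) (u(z) = (z - 10)*(z + z) = (-10 + z)*(2*z) = 2*z*(-10 + z))
u(s(5 + 1)) - 1*324 = 2*(-10 + 1/(2 + (5 + 1)))/(2 + (5 + 1)) - 1*324 = 2*(-10 + 1/(2 + 6))/(2 + 6) - 324 = 2*(-10 + 1/8)/8 - 324 = 2*(⅛)*(-10 + ⅛) - 324 = 2*(⅛)*(-79/8) - 324 = -79/32 - 324 = -10447/32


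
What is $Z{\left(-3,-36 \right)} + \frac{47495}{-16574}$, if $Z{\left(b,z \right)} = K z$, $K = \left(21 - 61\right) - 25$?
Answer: $\frac{38735665}{16574} \approx 2337.1$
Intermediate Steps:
$K = -65$ ($K = -40 - 25 = -65$)
$Z{\left(b,z \right)} = - 65 z$
$Z{\left(-3,-36 \right)} + \frac{47495}{-16574} = \left(-65\right) \left(-36\right) + \frac{47495}{-16574} = 2340 + 47495 \left(- \frac{1}{16574}\right) = 2340 - \frac{47495}{16574} = \frac{38735665}{16574}$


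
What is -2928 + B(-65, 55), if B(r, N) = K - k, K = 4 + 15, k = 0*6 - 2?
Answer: -2907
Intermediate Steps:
k = -2 (k = 0 - 2 = -2)
K = 19
B(r, N) = 21 (B(r, N) = 19 - 1*(-2) = 19 + 2 = 21)
-2928 + B(-65, 55) = -2928 + 21 = -2907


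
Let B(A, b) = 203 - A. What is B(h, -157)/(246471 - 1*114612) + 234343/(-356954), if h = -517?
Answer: -261907921/402287158 ≈ -0.65105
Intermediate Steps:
B(h, -157)/(246471 - 1*114612) + 234343/(-356954) = (203 - 1*(-517))/(246471 - 1*114612) + 234343/(-356954) = (203 + 517)/(246471 - 114612) + 234343*(-1/356954) = 720/131859 - 234343/356954 = 720*(1/131859) - 234343/356954 = 80/14651 - 234343/356954 = -261907921/402287158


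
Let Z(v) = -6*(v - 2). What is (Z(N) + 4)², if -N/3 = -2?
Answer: 400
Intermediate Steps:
N = 6 (N = -3*(-2) = 6)
Z(v) = 12 - 6*v (Z(v) = -6*(-2 + v) = 12 - 6*v)
(Z(N) + 4)² = ((12 - 6*6) + 4)² = ((12 - 36) + 4)² = (-24 + 4)² = (-20)² = 400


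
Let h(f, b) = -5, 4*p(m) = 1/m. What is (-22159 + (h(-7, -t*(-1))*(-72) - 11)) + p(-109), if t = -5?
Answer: -9509161/436 ≈ -21810.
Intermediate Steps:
p(m) = 1/(4*m)
(-22159 + (h(-7, -t*(-1))*(-72) - 11)) + p(-109) = (-22159 + (-5*(-72) - 11)) + (¼)/(-109) = (-22159 + (360 - 11)) + (¼)*(-1/109) = (-22159 + 349) - 1/436 = -21810 - 1/436 = -9509161/436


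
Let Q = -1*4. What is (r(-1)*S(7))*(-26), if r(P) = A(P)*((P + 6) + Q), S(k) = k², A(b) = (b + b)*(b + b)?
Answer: -5096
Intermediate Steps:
A(b) = 4*b² (A(b) = (2*b)*(2*b) = 4*b²)
Q = -4
r(P) = 4*P²*(2 + P) (r(P) = (4*P²)*((P + 6) - 4) = (4*P²)*((6 + P) - 4) = (4*P²)*(2 + P) = 4*P²*(2 + P))
(r(-1)*S(7))*(-26) = ((4*(-1)²*(2 - 1))*7²)*(-26) = ((4*1*1)*49)*(-26) = (4*49)*(-26) = 196*(-26) = -5096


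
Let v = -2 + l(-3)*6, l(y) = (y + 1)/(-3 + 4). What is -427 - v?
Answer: -413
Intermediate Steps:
l(y) = 1 + y (l(y) = (1 + y)/1 = (1 + y)*1 = 1 + y)
v = -14 (v = -2 + (1 - 3)*6 = -2 - 2*6 = -2 - 12 = -14)
-427 - v = -427 - 1*(-14) = -427 + 14 = -413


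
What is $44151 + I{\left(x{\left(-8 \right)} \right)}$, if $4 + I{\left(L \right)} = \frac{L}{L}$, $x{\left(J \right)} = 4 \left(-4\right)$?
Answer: $44148$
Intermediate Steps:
$x{\left(J \right)} = -16$
$I{\left(L \right)} = -3$ ($I{\left(L \right)} = -4 + \frac{L}{L} = -4 + 1 = -3$)
$44151 + I{\left(x{\left(-8 \right)} \right)} = 44151 - 3 = 44148$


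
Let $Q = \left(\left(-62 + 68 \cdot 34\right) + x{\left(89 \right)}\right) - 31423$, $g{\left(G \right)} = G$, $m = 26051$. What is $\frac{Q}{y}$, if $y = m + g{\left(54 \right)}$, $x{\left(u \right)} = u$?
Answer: $- \frac{29084}{26105} \approx -1.1141$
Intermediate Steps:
$Q = -29084$ ($Q = \left(\left(-62 + 68 \cdot 34\right) + 89\right) - 31423 = \left(\left(-62 + 2312\right) + 89\right) - 31423 = \left(2250 + 89\right) - 31423 = 2339 - 31423 = -29084$)
$y = 26105$ ($y = 26051 + 54 = 26105$)
$\frac{Q}{y} = - \frac{29084}{26105}$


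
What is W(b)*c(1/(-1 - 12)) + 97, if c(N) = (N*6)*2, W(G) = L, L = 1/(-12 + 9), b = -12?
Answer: 1265/13 ≈ 97.308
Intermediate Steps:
L = -1/3 (L = 1/(-3) = -1/3 ≈ -0.33333)
W(G) = -1/3
c(N) = 12*N (c(N) = (6*N)*2 = 12*N)
W(b)*c(1/(-1 - 12)) + 97 = -4/(-1 - 12) + 97 = -4/(-13) + 97 = -4*(-1)/13 + 97 = -1/3*(-12/13) + 97 = 4/13 + 97 = 1265/13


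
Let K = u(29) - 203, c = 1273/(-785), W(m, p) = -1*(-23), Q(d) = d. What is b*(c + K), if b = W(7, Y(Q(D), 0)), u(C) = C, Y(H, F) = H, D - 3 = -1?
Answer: -3170849/785 ≈ -4039.3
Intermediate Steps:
D = 2 (D = 3 - 1 = 2)
W(m, p) = 23
c = -1273/785 (c = 1273*(-1/785) = -1273/785 ≈ -1.6217)
K = -174 (K = 29 - 203 = -174)
b = 23
b*(c + K) = 23*(-1273/785 - 174) = 23*(-137863/785) = -3170849/785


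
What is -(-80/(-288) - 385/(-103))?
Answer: -7445/1854 ≈ -4.0156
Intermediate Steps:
-(-80/(-288) - 385/(-103)) = -(-80*(-1/288) - 385*(-1/103)) = -(5/18 + 385/103) = -1*7445/1854 = -7445/1854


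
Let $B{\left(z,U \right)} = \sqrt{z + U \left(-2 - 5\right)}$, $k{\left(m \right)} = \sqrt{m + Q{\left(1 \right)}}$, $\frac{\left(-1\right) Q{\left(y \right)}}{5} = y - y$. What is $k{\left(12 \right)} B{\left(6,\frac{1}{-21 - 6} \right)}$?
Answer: $\frac{26}{3} \approx 8.6667$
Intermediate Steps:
$Q{\left(y \right)} = 0$ ($Q{\left(y \right)} = - 5 \left(y - y\right) = \left(-5\right) 0 = 0$)
$k{\left(m \right)} = \sqrt{m}$ ($k{\left(m \right)} = \sqrt{m + 0} = \sqrt{m}$)
$B{\left(z,U \right)} = \sqrt{z - 7 U}$ ($B{\left(z,U \right)} = \sqrt{z + U \left(-7\right)} = \sqrt{z - 7 U}$)
$k{\left(12 \right)} B{\left(6,\frac{1}{-21 - 6} \right)} = \sqrt{12} \sqrt{6 - \frac{7}{-21 - 6}} = 2 \sqrt{3} \sqrt{6 - \frac{7}{-27}} = 2 \sqrt{3} \sqrt{6 - - \frac{7}{27}} = 2 \sqrt{3} \sqrt{6 + \frac{7}{27}} = 2 \sqrt{3} \sqrt{\frac{169}{27}} = 2 \sqrt{3} \frac{13 \sqrt{3}}{9} = \frac{26}{3}$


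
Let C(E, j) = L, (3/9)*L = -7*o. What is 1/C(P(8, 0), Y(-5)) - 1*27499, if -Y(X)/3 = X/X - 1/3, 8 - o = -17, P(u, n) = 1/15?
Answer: -14436976/525 ≈ -27499.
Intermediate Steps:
P(u, n) = 1/15
o = 25 (o = 8 - 1*(-17) = 8 + 17 = 25)
Y(X) = -2 (Y(X) = -3*(X/X - 1/3) = -3*(1 - 1*⅓) = -3*(1 - ⅓) = -3*⅔ = -2)
L = -525 (L = 3*(-7*25) = 3*(-175) = -525)
C(E, j) = -525
1/C(P(8, 0), Y(-5)) - 1*27499 = 1/(-525) - 1*27499 = -1/525 - 27499 = -14436976/525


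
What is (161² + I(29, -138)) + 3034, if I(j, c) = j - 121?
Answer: 28863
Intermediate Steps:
I(j, c) = -121 + j
(161² + I(29, -138)) + 3034 = (161² + (-121 + 29)) + 3034 = (25921 - 92) + 3034 = 25829 + 3034 = 28863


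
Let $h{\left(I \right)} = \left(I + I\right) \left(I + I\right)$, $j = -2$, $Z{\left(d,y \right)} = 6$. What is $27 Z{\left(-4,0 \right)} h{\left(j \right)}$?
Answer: $2592$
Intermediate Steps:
$h{\left(I \right)} = 4 I^{2}$ ($h{\left(I \right)} = 2 I 2 I = 4 I^{2}$)
$27 Z{\left(-4,0 \right)} h{\left(j \right)} = 27 \cdot 6 \cdot 4 \left(-2\right)^{2} = 162 \cdot 4 \cdot 4 = 162 \cdot 16 = 2592$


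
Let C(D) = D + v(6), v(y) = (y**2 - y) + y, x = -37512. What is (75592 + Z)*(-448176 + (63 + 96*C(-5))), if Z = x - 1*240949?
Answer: 90304498053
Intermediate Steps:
v(y) = y**2
C(D) = 36 + D (C(D) = D + 6**2 = D + 36 = 36 + D)
Z = -278461 (Z = -37512 - 1*240949 = -37512 - 240949 = -278461)
(75592 + Z)*(-448176 + (63 + 96*C(-5))) = (75592 - 278461)*(-448176 + (63 + 96*(36 - 5))) = -202869*(-448176 + (63 + 96*31)) = -202869*(-448176 + (63 + 2976)) = -202869*(-448176 + 3039) = -202869*(-445137) = 90304498053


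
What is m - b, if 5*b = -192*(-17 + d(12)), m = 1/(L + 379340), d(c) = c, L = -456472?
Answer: -14809345/77132 ≈ -192.00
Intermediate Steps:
m = -1/77132 (m = 1/(-456472 + 379340) = 1/(-77132) = -1/77132 ≈ -1.2965e-5)
b = 192 (b = (-192*(-17 + 12))/5 = (-192*(-5))/5 = (1/5)*960 = 192)
m - b = -1/77132 - 1*192 = -1/77132 - 192 = -14809345/77132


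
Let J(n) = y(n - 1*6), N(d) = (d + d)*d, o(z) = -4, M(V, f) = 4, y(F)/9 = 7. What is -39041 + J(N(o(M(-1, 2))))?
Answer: -38978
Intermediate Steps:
y(F) = 63 (y(F) = 9*7 = 63)
N(d) = 2*d**2 (N(d) = (2*d)*d = 2*d**2)
J(n) = 63
-39041 + J(N(o(M(-1, 2)))) = -39041 + 63 = -38978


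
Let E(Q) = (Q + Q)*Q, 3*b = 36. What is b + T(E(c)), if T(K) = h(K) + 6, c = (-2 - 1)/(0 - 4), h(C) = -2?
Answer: 16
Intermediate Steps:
b = 12 (b = (1/3)*36 = 12)
c = 3/4 (c = -3/(-4) = -3*(-1/4) = 3/4 ≈ 0.75000)
E(Q) = 2*Q**2 (E(Q) = (2*Q)*Q = 2*Q**2)
T(K) = 4 (T(K) = -2 + 6 = 4)
b + T(E(c)) = 12 + 4 = 16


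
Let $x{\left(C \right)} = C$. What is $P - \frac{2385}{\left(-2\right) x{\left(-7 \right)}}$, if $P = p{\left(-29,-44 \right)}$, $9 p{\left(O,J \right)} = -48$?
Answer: $- \frac{7379}{42} \approx -175.69$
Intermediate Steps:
$p{\left(O,J \right)} = - \frac{16}{3}$ ($p{\left(O,J \right)} = \frac{1}{9} \left(-48\right) = - \frac{16}{3}$)
$P = - \frac{16}{3} \approx -5.3333$
$P - \frac{2385}{\left(-2\right) x{\left(-7 \right)}} = - \frac{16}{3} - \frac{2385}{\left(-2\right) \left(-7\right)} = - \frac{16}{3} - \frac{2385}{14} = - \frac{7379}{42}$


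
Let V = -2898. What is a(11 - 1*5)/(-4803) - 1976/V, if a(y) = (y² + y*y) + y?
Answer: 1544114/2319849 ≈ 0.66561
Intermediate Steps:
a(y) = y + 2*y² (a(y) = (y² + y²) + y = 2*y² + y = y + 2*y²)
a(11 - 1*5)/(-4803) - 1976/V = ((11 - 1*5)*(1 + 2*(11 - 1*5)))/(-4803) - 1976/(-2898) = ((11 - 5)*(1 + 2*(11 - 5)))*(-1/4803) - 1976*(-1/2898) = (6*(1 + 2*6))*(-1/4803) + 988/1449 = (6*(1 + 12))*(-1/4803) + 988/1449 = (6*13)*(-1/4803) + 988/1449 = 78*(-1/4803) + 988/1449 = -26/1601 + 988/1449 = 1544114/2319849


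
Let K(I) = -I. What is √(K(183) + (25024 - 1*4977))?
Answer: 2*√4966 ≈ 140.94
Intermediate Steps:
√(K(183) + (25024 - 1*4977)) = √(-1*183 + (25024 - 1*4977)) = √(-183 + (25024 - 4977)) = √(-183 + 20047) = √19864 = 2*√4966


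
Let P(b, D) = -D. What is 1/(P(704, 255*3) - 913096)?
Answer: -1/913861 ≈ -1.0943e-6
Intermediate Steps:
1/(P(704, 255*3) - 913096) = 1/(-255*3 - 913096) = 1/(-1*765 - 913096) = 1/(-765 - 913096) = 1/(-913861) = -1/913861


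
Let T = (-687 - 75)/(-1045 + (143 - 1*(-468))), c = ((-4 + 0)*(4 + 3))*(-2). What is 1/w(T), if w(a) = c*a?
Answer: 31/3048 ≈ 0.010171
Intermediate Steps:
c = 56 (c = -4*7*(-2) = -28*(-2) = 56)
T = 381/217 (T = -762/(-1045 + (143 + 468)) = -762/(-1045 + 611) = -762/(-434) = -762*(-1/434) = 381/217 ≈ 1.7558)
w(a) = 56*a
1/w(T) = 1/(56*(381/217)) = 1/(3048/31) = 31/3048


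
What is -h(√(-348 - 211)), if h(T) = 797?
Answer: -797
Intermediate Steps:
-h(√(-348 - 211)) = -1*797 = -797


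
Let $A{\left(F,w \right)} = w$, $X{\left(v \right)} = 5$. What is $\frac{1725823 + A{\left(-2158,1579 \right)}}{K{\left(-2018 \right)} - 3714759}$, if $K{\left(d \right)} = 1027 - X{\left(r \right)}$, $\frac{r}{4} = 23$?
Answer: $- \frac{1727402}{3713737} \approx -0.46514$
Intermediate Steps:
$r = 92$ ($r = 4 \cdot 23 = 92$)
$K{\left(d \right)} = 1022$ ($K{\left(d \right)} = 1027 - 5 = 1022$)
$\frac{1725823 + A{\left(-2158,1579 \right)}}{K{\left(-2018 \right)} - 3714759} = \frac{1725823 + 1579}{1022 - 3714759} = \frac{1727402}{-3713737} = 1727402 \left(- \frac{1}{3713737}\right) = - \frac{1727402}{3713737}$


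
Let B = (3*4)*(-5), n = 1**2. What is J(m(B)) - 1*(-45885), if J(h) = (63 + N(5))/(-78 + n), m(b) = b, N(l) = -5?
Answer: 3533087/77 ≈ 45884.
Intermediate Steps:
n = 1
B = -60 (B = 12*(-5) = -60)
J(h) = -58/77 (J(h) = (63 - 5)/(-78 + 1) = 58/(-77) = 58*(-1/77) = -58/77)
J(m(B)) - 1*(-45885) = -58/77 - 1*(-45885) = -58/77 + 45885 = 3533087/77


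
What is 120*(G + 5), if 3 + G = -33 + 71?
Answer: 4800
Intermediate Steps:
G = 35 (G = -3 + (-33 + 71) = -3 + 38 = 35)
120*(G + 5) = 120*(35 + 5) = 120*40 = 4800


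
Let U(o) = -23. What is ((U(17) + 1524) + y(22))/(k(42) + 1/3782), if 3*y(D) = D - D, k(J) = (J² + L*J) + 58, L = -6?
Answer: 5676782/5937741 ≈ 0.95605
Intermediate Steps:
k(J) = 58 + J² - 6*J (k(J) = (J² - 6*J) + 58 = 58 + J² - 6*J)
y(D) = 0 (y(D) = (D - D)/3 = (⅓)*0 = 0)
((U(17) + 1524) + y(22))/(k(42) + 1/3782) = ((-23 + 1524) + 0)/((58 + 42² - 6*42) + 1/3782) = (1501 + 0)/((58 + 1764 - 252) + 1/3782) = 1501/(1570 + 1/3782) = 1501/(5937741/3782) = 1501*(3782/5937741) = 5676782/5937741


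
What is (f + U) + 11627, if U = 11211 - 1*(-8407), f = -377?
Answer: 30868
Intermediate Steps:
U = 19618 (U = 11211 + 8407 = 19618)
(f + U) + 11627 = (-377 + 19618) + 11627 = 19241 + 11627 = 30868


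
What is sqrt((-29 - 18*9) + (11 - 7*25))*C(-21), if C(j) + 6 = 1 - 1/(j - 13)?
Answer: -169*I*sqrt(355)/34 ≈ -93.653*I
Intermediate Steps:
C(j) = -5 - 1/(-13 + j) (C(j) = -6 + (1 - 1/(j - 13)) = -6 + (1 - 1/(-13 + j)) = -5 - 1/(-13 + j))
sqrt((-29 - 18*9) + (11 - 7*25))*C(-21) = sqrt((-29 - 18*9) + (11 - 7*25))*((64 - 5*(-21))/(-13 - 21)) = sqrt((-29 - 162) + (11 - 175))*((64 + 105)/(-34)) = sqrt(-191 - 164)*(-1/34*169) = sqrt(-355)*(-169/34) = (I*sqrt(355))*(-169/34) = -169*I*sqrt(355)/34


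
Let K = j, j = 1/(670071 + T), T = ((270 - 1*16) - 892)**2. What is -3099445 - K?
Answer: -3338458701176/1077115 ≈ -3.0994e+6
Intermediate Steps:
T = 407044 (T = ((270 - 16) - 892)**2 = (254 - 892)**2 = (-638)**2 = 407044)
j = 1/1077115 (j = 1/(670071 + 407044) = 1/1077115 ≈ 9.2841e-7)
K = 1/1077115 ≈ 9.2841e-7
-3099445 - K = -3099445 - 1*1/1077115 = -3099445 - 1/1077115 = -3338458701176/1077115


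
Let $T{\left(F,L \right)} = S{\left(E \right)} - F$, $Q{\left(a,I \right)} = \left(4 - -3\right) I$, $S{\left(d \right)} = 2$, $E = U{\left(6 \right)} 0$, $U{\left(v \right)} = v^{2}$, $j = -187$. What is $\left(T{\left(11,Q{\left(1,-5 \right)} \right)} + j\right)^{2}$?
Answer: $38416$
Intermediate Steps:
$E = 0$ ($E = 6^{2} \cdot 0 = 36 \cdot 0 = 0$)
$Q{\left(a,I \right)} = 7 I$ ($Q{\left(a,I \right)} = \left(4 + 3\right) I = 7 I$)
$T{\left(F,L \right)} = 2 - F$
$\left(T{\left(11,Q{\left(1,-5 \right)} \right)} + j\right)^{2} = \left(\left(2 - 11\right) - 187\right)^{2} = \left(-9 - 187\right)^{2} = \left(-196\right)^{2} = 38416$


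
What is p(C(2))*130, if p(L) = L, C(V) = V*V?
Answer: 520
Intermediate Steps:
C(V) = V**2
p(C(2))*130 = 2**2*130 = 4*130 = 520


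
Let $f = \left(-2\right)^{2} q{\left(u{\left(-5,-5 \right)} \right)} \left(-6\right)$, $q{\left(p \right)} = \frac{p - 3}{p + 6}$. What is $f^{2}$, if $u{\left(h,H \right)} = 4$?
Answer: $\frac{144}{25} \approx 5.76$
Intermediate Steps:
$q{\left(p \right)} = \frac{-3 + p}{6 + p}$
$f = - \frac{12}{5}$ ($f = \left(-2\right)^{2} \frac{-3 + 4}{6 + 4} \left(-6\right) = 4 \cdot \frac{1}{10} \cdot 1 \left(-6\right) = 4 \cdot \frac{1}{10} \left(-6\right) = \frac{2}{5} \left(-6\right) = - \frac{12}{5} \approx -2.4$)
$f^{2} = \left(- \frac{12}{5}\right)^{2} = \frac{144}{25}$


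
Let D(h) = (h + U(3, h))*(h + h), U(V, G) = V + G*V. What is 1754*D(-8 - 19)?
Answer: 9945180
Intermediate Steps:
D(h) = 2*h*(3 + 4*h) (D(h) = (h + 3*(1 + h))*(h + h) = (h + (3 + 3*h))*(2*h) = (3 + 4*h)*(2*h) = 2*h*(3 + 4*h))
1754*D(-8 - 19) = 1754*(2*(-8 - 19)*(3 + 4*(-8 - 19))) = 1754*(2*(-27)*(3 + 4*(-27))) = 1754*(2*(-27)*(3 - 108)) = 1754*(2*(-27)*(-105)) = 1754*5670 = 9945180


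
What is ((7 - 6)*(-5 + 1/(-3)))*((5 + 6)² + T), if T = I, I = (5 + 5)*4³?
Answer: -12176/3 ≈ -4058.7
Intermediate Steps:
I = 640 (I = 10*64 = 640)
T = 640
((7 - 6)*(-5 + 1/(-3)))*((5 + 6)² + T) = ((7 - 6)*(-5 + 1/(-3)))*((5 + 6)² + 640) = (1*(-5 - ⅓))*(11² + 640) = (1*(-16/3))*(121 + 640) = -16/3*761 = -12176/3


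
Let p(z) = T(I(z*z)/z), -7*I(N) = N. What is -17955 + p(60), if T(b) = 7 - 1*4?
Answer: -17952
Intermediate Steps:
I(N) = -N/7
T(b) = 3 (T(b) = 7 - 4 = 3)
p(z) = 3
-17955 + p(60) = -17955 + 3 = -17952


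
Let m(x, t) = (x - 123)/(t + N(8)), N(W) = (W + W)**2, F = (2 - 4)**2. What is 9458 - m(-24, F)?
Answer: 2459227/260 ≈ 9458.6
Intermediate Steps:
F = 4 (F = (-2)**2 = 4)
N(W) = 4*W**2 (N(W) = (2*W)**2 = 4*W**2)
m(x, t) = (-123 + x)/(256 + t) (m(x, t) = (x - 123)/(t + 4*8**2) = (-123 + x)/(t + 4*64) = (-123 + x)/(t + 256) = (-123 + x)/(256 + t))
9458 - m(-24, F) = 9458 - (-123 - 24)/(256 + 4) = 9458 - (-147)/260 = 9458 - 1*(-147/260) = 9458 + 147/260 = 2459227/260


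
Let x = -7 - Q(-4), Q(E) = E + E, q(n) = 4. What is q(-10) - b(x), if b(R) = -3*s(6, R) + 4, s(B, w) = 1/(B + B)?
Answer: 1/4 ≈ 0.25000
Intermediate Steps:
s(B, w) = 1/(2*B)
Q(E) = 2*E
x = 1 (x = -7 - 2*(-4) = -7 - 1*(-8) = -7 + 8 = 1)
b(R) = 15/4 (b(R) = -3/(2*6) + 4 = -3*1/12 + 4 = -1/4 + 4 = 15/4)
q(-10) - b(x) = 4 - 1*15/4 = 4 - 15/4 = 1/4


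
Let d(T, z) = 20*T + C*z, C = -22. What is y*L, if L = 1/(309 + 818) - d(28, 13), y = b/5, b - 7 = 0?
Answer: -308797/805 ≈ -383.60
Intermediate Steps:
b = 7 (b = 7 + 0 = 7)
d(T, z) = -22*z + 20*T (d(T, z) = 20*T - 22*z = -22*z + 20*T)
y = 7/5 ≈ 1.4000
L = -308797/1127 (L = 1/(309 + 818) - (-22*13 + 20*28) = 1/1127 - (-286 + 560) = 1/1127 - 1*274 = 1/1127 - 274 = -308797/1127 ≈ -274.00)
y*L = (7/5)*(-308797/1127) = -308797/805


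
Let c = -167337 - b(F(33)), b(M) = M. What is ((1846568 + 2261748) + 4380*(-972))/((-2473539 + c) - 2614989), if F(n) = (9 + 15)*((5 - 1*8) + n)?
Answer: 149044/5256585 ≈ 0.028354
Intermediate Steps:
F(n) = -72 + 24*n (F(n) = 24*((5 - 8) + n) = 24*(-3 + n) = -72 + 24*n)
c = -168057 (c = -167337 - (-72 + 24*33) = -167337 - (-72 + 792) = -167337 - 1*720 = -167337 - 720 = -168057)
((1846568 + 2261748) + 4380*(-972))/((-2473539 + c) - 2614989) = ((1846568 + 2261748) + 4380*(-972))/((-2473539 - 168057) - 2614989) = (4108316 - 4257360)/(-2641596 - 2614989) = -149044/(-5256585) = -149044*(-1/5256585) = 149044/5256585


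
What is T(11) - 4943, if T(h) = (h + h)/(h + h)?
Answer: -4942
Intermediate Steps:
T(h) = 1 (T(h) = (2*h)/((2*h)) = (2*h)*(1/(2*h)) = 1)
T(11) - 4943 = 1 - 4943 = -4942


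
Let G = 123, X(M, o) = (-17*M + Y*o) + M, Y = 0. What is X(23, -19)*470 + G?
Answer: -172837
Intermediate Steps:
X(M, o) = -16*M (X(M, o) = (-17*M + 0*o) + M = (-17*M + 0) + M = -17*M + M = -16*M)
X(23, -19)*470 + G = -16*23*470 + 123 = -368*470 + 123 = -172960 + 123 = -172837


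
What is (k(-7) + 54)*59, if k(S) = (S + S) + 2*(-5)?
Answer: 1770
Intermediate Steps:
k(S) = -10 + 2*S (k(S) = 2*S - 10 = -10 + 2*S)
(k(-7) + 54)*59 = ((-10 + 2*(-7)) + 54)*59 = ((-10 - 14) + 54)*59 = (-24 + 54)*59 = 30*59 = 1770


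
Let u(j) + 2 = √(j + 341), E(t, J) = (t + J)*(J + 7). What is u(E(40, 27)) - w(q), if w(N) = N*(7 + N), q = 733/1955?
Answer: -18212444/3822025 + 3*√291 ≈ 46.411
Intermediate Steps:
E(t, J) = (7 + J)*(J + t) (E(t, J) = (J + t)*(7 + J) = (7 + J)*(J + t))
u(j) = -2 + √(341 + j) (u(j) = -2 + √(j + 341) = -2 + √(341 + j))
q = 733/1955 (q = 733*(1/1955) = 733/1955 ≈ 0.37494)
u(E(40, 27)) - w(q) = (-2 + √(341 + (27² + 7*27 + 7*40 + 27*40))) - 733*(7 + 733/1955)/1955 = (-2 + √(341 + (729 + 189 + 280 + 1080))) - 733*14418/(1955*1955) = (-2 + √(341 + 2278)) - 1*10568394/3822025 = (-2 + √2619) - 10568394/3822025 = (-2 + 3*√291) - 10568394/3822025 = -18212444/3822025 + 3*√291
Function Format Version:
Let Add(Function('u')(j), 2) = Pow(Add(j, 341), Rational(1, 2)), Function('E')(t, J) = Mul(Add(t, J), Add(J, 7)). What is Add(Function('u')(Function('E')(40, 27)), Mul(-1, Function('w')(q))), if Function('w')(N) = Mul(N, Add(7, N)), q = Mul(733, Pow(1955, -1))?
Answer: Add(Rational(-18212444, 3822025), Mul(3, Pow(291, Rational(1, 2)))) ≈ 46.411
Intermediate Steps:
Function('E')(t, J) = Mul(Add(7, J), Add(J, t)) (Function('E')(t, J) = Mul(Add(J, t), Add(7, J)) = Mul(Add(7, J), Add(J, t)))
Function('u')(j) = Add(-2, Pow(Add(341, j), Rational(1, 2))) (Function('u')(j) = Add(-2, Pow(Add(j, 341), Rational(1, 2))) = Add(-2, Pow(Add(341, j), Rational(1, 2))))
q = Rational(733, 1955) (q = Mul(733, Rational(1, 1955)) = Rational(733, 1955) ≈ 0.37494)
Add(Function('u')(Function('E')(40, 27)), Mul(-1, Function('w')(q))) = Add(Add(-2, Pow(Add(341, Add(Pow(27, 2), Mul(7, 27), Mul(7, 40), Mul(27, 40))), Rational(1, 2))), Mul(-1, Mul(Rational(733, 1955), Add(7, Rational(733, 1955))))) = Add(Add(-2, Pow(Add(341, Add(729, 189, 280, 1080)), Rational(1, 2))), Mul(-1, Mul(Rational(733, 1955), Rational(14418, 1955)))) = Add(Add(-2, Pow(Add(341, 2278), Rational(1, 2))), Mul(-1, Rational(10568394, 3822025))) = Add(Add(-2, Pow(2619, Rational(1, 2))), Rational(-10568394, 3822025)) = Add(Add(-2, Mul(3, Pow(291, Rational(1, 2)))), Rational(-10568394, 3822025)) = Add(Rational(-18212444, 3822025), Mul(3, Pow(291, Rational(1, 2))))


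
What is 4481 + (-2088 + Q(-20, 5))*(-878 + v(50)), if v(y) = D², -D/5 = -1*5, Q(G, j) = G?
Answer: 537805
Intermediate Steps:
D = 25 (D = -(-5)*5 = -5*(-5) = 25)
v(y) = 625 (v(y) = 25² = 625)
4481 + (-2088 + Q(-20, 5))*(-878 + v(50)) = 4481 + (-2088 - 20)*(-878 + 625) = 4481 - 2108*(-253) = 4481 + 533324 = 537805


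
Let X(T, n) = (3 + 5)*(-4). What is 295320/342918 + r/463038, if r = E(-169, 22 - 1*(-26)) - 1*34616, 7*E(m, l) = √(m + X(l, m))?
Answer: 3468720352/4410668469 + I*√201/3241266 ≈ 0.78644 + 4.374e-6*I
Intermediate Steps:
X(T, n) = -32 (X(T, n) = 8*(-4) = -32)
E(m, l) = √(-32 + m)/7 (E(m, l) = √(m - 32)/7 = √(-32 + m)/7)
r = -34616 + I*√201/7 (r = √(-32 - 169)/7 - 1*34616 = √(-201)/7 - 34616 = (I*√201)/7 - 34616 = I*√201/7 - 34616 = -34616 + I*√201/7 ≈ -34616.0 + 2.0253*I)
295320/342918 + r/463038 = 295320/342918 + (-34616 + I*√201/7)/463038 = 295320*(1/342918) + (-34616 + I*√201/7)*(1/463038) = 49220/57153 + (-17308/231519 + I*√201/3241266) = 3468720352/4410668469 + I*√201/3241266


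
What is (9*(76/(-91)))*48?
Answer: -32832/91 ≈ -360.79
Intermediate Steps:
(9*(76/(-91)))*48 = (9*(76*(-1/91)))*48 = (9*(-76/91))*48 = -684/91*48 = -32832/91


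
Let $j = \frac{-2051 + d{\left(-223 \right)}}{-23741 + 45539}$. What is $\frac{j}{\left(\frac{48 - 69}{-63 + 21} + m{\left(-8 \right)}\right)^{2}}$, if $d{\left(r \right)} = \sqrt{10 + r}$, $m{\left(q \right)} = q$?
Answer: $- \frac{586}{350325} + \frac{2 i \sqrt{213}}{2452275} \approx -0.0016727 + 1.1903 \cdot 10^{-5} i$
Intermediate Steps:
$j = - \frac{293}{3114} + \frac{i \sqrt{213}}{21798}$ ($j = \frac{-2051 + \sqrt{10 - 223}}{-23741 + 45539} = \frac{-2051 + \sqrt{-213}}{21798} = \left(-2051 + i \sqrt{213}\right) \frac{1}{21798} = - \frac{293}{3114} + \frac{i \sqrt{213}}{21798} \approx -0.094091 + 0.00066954 i$)
$\frac{j}{\left(\frac{48 - 69}{-63 + 21} + m{\left(-8 \right)}\right)^{2}} = \frac{- \frac{293}{3114} + \frac{i \sqrt{213}}{21798}}{\left(\frac{48 - 69}{-63 + 21} - 8\right)^{2}} = \frac{- \frac{293}{3114} + \frac{i \sqrt{213}}{21798}}{\left(- \frac{21}{-42} - 8\right)^{2}} = \frac{- \frac{293}{3114} + \frac{i \sqrt{213}}{21798}}{\left(\left(-21\right) \left(- \frac{1}{42}\right) - 8\right)^{2}} = \frac{- \frac{293}{3114} + \frac{i \sqrt{213}}{21798}}{\left(\frac{1}{2} - 8\right)^{2}} = \frac{- \frac{293}{3114} + \frac{i \sqrt{213}}{21798}}{\left(- \frac{15}{2}\right)^{2}} = \frac{- \frac{293}{3114} + \frac{i \sqrt{213}}{21798}}{\frac{225}{4}} = \left(- \frac{293}{3114} + \frac{i \sqrt{213}}{21798}\right) \frac{4}{225} = - \frac{586}{350325} + \frac{2 i \sqrt{213}}{2452275}$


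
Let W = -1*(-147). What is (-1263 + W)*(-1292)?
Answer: 1441872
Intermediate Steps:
W = 147
(-1263 + W)*(-1292) = (-1263 + 147)*(-1292) = -1116*(-1292) = 1441872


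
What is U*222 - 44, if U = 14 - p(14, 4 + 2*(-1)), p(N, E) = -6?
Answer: 4396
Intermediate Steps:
U = 20 (U = 14 - 1*(-6) = 14 + 6 = 20)
U*222 - 44 = 20*222 - 44 = 4440 - 44 = 4396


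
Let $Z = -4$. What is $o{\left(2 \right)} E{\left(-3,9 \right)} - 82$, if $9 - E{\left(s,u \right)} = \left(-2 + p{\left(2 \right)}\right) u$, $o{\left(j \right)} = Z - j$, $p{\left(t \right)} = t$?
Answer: $-136$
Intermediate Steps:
$o{\left(j \right)} = -4 - j$
$E{\left(s,u \right)} = 9$ ($E{\left(s,u \right)} = 9 - \left(-2 + 2\right) u = 9 - 0 u = 9 - 0 = 9 + 0 = 9$)
$o{\left(2 \right)} E{\left(-3,9 \right)} - 82 = \left(-4 - 2\right) 9 - 82 = \left(-6\right) 9 - 82 = -54 - 82 = -136$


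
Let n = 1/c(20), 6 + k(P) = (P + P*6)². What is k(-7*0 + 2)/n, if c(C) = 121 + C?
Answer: 26790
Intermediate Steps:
k(P) = -6 + 49*P² (k(P) = -6 + (P + P*6)² = -6 + (P + 6*P)² = -6 + (7*P)² = -6 + 49*P²)
n = 1/141 (n = 1/(121 + 20) = 1/141 ≈ 0.0070922)
k(-7*0 + 2)/n = (-6 + 49*(-7*0 + 2)²)/(1/141) = (-6 + 49*(0 + 2)²)*141 = (-6 + 49*2²)*141 = (-6 + 49*4)*141 = (-6 + 196)*141 = 190*141 = 26790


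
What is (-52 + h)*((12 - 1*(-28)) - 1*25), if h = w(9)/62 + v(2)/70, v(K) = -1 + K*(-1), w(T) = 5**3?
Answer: -162837/217 ≈ -750.40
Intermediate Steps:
w(T) = 125
v(K) = -1 - K
h = 2141/1085 (h = 125/62 + (-1 - 1*2)/70 = 125*(1/62) + (-1 - 2)*(1/70) = 125/62 - 3*1/70 = 125/62 - 3/70 = 2141/1085 ≈ 1.9733)
(-52 + h)*((12 - 1*(-28)) - 1*25) = (-52 + 2141/1085)*((12 - 1*(-28)) - 1*25) = -54279*((12 + 28) - 25)/1085 = -54279*(40 - 25)/1085 = -54279/1085*15 = -162837/217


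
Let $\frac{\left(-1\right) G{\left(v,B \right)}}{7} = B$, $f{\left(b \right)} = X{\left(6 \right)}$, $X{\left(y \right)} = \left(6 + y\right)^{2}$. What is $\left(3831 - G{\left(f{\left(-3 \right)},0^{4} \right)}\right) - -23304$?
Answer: $27135$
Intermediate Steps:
$f{\left(b \right)} = 144$ ($f{\left(b \right)} = \left(6 + 6\right)^{2} = 12^{2} = 144$)
$G{\left(v,B \right)} = - 7 B$
$\left(3831 - G{\left(f{\left(-3 \right)},0^{4} \right)}\right) - -23304 = \left(3831 - - 7 \cdot 0^{4}\right) - -23304 = \left(3831 - \left(-7\right) 0\right) + 23304 = \left(3831 - 0\right) + 23304 = \left(3831 + 0\right) + 23304 = 3831 + 23304 = 27135$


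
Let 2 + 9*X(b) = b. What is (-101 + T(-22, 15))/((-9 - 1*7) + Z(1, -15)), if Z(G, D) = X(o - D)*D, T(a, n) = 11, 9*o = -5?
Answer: 1215/496 ≈ 2.4496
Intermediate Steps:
o = -5/9 (o = (⅑)*(-5) = -5/9 ≈ -0.55556)
X(b) = -2/9 + b/9
Z(G, D) = D*(-23/81 - D/9) (Z(G, D) = (-2/9 + (-5/9 - D)/9)*D = (-2/9 + (-5/81 - D/9))*D = (-23/81 - D/9)*D = D*(-23/81 - D/9))
(-101 + T(-22, 15))/((-9 - 1*7) + Z(1, -15)) = (-101 + 11)/((-9 - 1*7) - 1/81*(-15)*(23 + 9*(-15))) = -90/((-9 - 7) - 1/81*(-15)*(23 - 135)) = -90/(-16 - 1/81*(-15)*(-112)) = -90/(-16 - 560/27) = -90/(-992/27) = -90*(-27/992) = 1215/496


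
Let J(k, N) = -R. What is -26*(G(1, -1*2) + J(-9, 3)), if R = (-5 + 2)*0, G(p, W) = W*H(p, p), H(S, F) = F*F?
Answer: 52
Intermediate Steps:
H(S, F) = F²
G(p, W) = W*p²
R = 0 (R = -3*0 = 0)
J(k, N) = 0 (J(k, N) = -1*0 = 0)
-26*(G(1, -1*2) + J(-9, 3)) = -26*(-1*2*1² + 0) = -26*(-2*1 + 0) = -26*(-2 + 0) = -26*(-2) = 52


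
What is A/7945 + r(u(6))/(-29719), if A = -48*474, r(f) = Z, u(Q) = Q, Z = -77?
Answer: -675554923/236117455 ≈ -2.8611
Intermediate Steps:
r(f) = -77
A = -22752
A/7945 + r(u(6))/(-29719) = -22752/7945 - 77/(-29719) = -22752*1/7945 - 77*(-1/29719) = -22752/7945 + 77/29719 = -675554923/236117455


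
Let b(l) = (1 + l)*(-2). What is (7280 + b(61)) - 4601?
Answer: 2555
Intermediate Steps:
b(l) = -2 - 2*l
(7280 + b(61)) - 4601 = (7280 + (-2 - 2*61)) - 4601 = (7280 + (-2 - 122)) - 4601 = (7280 - 124) - 4601 = 7156 - 4601 = 2555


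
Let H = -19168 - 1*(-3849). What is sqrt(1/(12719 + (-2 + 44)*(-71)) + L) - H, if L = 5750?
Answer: 15319 + sqrt(545152731487)/9737 ≈ 15395.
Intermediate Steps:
H = -15319 (H = -19168 + 3849 = -15319)
sqrt(1/(12719 + (-2 + 44)*(-71)) + L) - H = sqrt(1/(12719 + (-2 + 44)*(-71)) + 5750) - 1*(-15319) = sqrt(1/(12719 + 42*(-71)) + 5750) + 15319 = sqrt(1/(12719 - 2982) + 5750) + 15319 = sqrt(1/9737 + 5750) + 15319 = sqrt(55987751/9737) + 15319 = sqrt(545152731487)/9737 + 15319 = 15319 + sqrt(545152731487)/9737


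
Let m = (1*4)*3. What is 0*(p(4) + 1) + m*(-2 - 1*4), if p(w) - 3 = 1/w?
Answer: -72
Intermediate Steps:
p(w) = 3 + 1/w
m = 12 (m = 4*3 = 12)
0*(p(4) + 1) + m*(-2 - 1*4) = 0*((3 + 1/4) + 1) + 12*(-2 - 1*4) = 0*((3 + ¼) + 1) + 12*(-2 - 4) = 0*(13/4 + 1) + 12*(-6) = 0*(17/4) - 72 = 0 - 72 = -72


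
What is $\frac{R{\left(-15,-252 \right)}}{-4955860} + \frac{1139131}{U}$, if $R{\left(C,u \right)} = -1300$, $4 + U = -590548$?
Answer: $- \frac{21710023231}{11256511672} \approx -1.9287$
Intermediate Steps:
$U = -590552$ ($U = -4 - 590548 = -590552$)
$\frac{R{\left(-15,-252 \right)}}{-4955860} + \frac{1139131}{U} = - \frac{1300}{-4955860} + \frac{1139131}{-590552} = \left(-1300\right) \left(- \frac{1}{4955860}\right) + 1139131 \left(- \frac{1}{590552}\right) = \frac{5}{19061} - \frac{1139131}{590552} = - \frac{21710023231}{11256511672}$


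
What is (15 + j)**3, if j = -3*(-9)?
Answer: 74088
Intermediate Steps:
j = 27
(15 + j)**3 = (15 + 27)**3 = 42**3 = 74088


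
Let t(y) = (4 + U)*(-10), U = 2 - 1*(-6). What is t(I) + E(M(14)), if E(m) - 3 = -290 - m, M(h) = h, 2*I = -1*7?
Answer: -421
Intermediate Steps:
U = 8 (U = 2 + 6 = 8)
I = -7/2 (I = (-1*7)/2 = (½)*(-7) = -7/2 ≈ -3.5000)
t(y) = -120 (t(y) = (4 + 8)*(-10) = 12*(-10) = -120)
E(m) = -287 - m (E(m) = 3 + (-290 - m) = -287 - m)
t(I) + E(M(14)) = -120 + (-287 - 1*14) = -120 + (-287 - 14) = -120 - 301 = -421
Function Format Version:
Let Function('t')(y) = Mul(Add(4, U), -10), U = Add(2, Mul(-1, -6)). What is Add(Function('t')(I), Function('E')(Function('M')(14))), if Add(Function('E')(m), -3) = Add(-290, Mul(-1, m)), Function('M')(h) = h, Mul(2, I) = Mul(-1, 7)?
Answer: -421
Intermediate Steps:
U = 8 (U = Add(2, 6) = 8)
I = Rational(-7, 2) (I = Mul(Rational(1, 2), Mul(-1, 7)) = Mul(Rational(1, 2), -7) = Rational(-7, 2) ≈ -3.5000)
Function('t')(y) = -120 (Function('t')(y) = Mul(Add(4, 8), -10) = Mul(12, -10) = -120)
Function('E')(m) = Add(-287, Mul(-1, m)) (Function('E')(m) = Add(3, Add(-290, Mul(-1, m))) = Add(-287, Mul(-1, m)))
Add(Function('t')(I), Function('E')(Function('M')(14))) = Add(-120, Add(-287, Mul(-1, 14))) = Add(-120, Add(-287, -14)) = Add(-120, -301) = -421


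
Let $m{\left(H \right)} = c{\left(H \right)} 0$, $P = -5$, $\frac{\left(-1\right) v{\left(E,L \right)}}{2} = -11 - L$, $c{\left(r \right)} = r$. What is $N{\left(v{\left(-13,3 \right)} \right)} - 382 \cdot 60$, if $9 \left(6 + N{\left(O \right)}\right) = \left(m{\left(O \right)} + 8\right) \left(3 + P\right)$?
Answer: $- \frac{206350}{9} \approx -22928.0$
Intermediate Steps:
$v{\left(E,L \right)} = 22 + 2 L$ ($v{\left(E,L \right)} = - 2 \left(-11 - L\right) = 22 + 2 L$)
$m{\left(H \right)} = 0$ ($m{\left(H \right)} = H 0 = 0$)
$N{\left(O \right)} = - \frac{70}{9}$ ($N{\left(O \right)} = -6 + \frac{\left(0 + 8\right) \left(3 - 5\right)}{9} = -6 + \frac{8 \left(-2\right)}{9} = -6 + \frac{1}{9} \left(-16\right) = -6 - \frac{16}{9} = - \frac{70}{9}$)
$N{\left(v{\left(-13,3 \right)} \right)} - 382 \cdot 60 = - \frac{70}{9} - 382 \cdot 60 = - \frac{70}{9} - 22920 = - \frac{206350}{9}$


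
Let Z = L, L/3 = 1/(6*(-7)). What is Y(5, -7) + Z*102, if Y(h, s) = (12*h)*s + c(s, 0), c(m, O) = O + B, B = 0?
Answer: -2991/7 ≈ -427.29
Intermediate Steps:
c(m, O) = O (c(m, O) = O + 0 = O)
L = -1/14 (L = 3/((6*(-7))) = 3/(-42) = 3*(-1/42) = -1/14 ≈ -0.071429)
Y(h, s) = 12*h*s (Y(h, s) = (12*h)*s + 0 = 12*h*s + 0 = 12*h*s)
Z = -1/14 ≈ -0.071429
Y(5, -7) + Z*102 = 12*5*(-7) - 1/14*102 = -420 - 51/7 = -2991/7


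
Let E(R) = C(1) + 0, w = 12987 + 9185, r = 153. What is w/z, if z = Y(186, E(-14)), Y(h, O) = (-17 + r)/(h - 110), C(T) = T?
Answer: 210634/17 ≈ 12390.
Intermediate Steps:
w = 22172
E(R) = 1 (E(R) = 1 + 0 = 1)
Y(h, O) = 136/(-110 + h) (Y(h, O) = (-17 + 153)/(h - 110) = 136/(-110 + h))
z = 34/19 (z = 136/(-110 + 186) = 136/76 = 136*(1/76) = 34/19 ≈ 1.7895)
w/z = 22172/(34/19) = 22172*(19/34) = 210634/17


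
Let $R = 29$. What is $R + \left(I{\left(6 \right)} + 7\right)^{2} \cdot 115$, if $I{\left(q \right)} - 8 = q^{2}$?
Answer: $299144$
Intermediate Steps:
$I{\left(q \right)} = 8 + q^{2}$
$R + \left(I{\left(6 \right)} + 7\right)^{2} \cdot 115 = 29 + \left(\left(8 + 6^{2}\right) + 7\right)^{2} \cdot 115 = 29 + \left(\left(8 + 36\right) + 7\right)^{2} \cdot 115 = 29 + \left(44 + 7\right)^{2} \cdot 115 = 29 + 51^{2} \cdot 115 = 29 + 2601 \cdot 115 = 29 + 299115 = 299144$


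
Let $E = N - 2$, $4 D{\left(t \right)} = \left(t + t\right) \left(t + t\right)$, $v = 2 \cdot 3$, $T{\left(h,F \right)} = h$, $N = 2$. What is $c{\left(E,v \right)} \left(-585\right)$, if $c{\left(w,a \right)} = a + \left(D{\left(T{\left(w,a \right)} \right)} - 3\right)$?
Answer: $-1755$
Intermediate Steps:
$v = 6$
$D{\left(t \right)} = t^{2}$ ($D{\left(t \right)} = \frac{\left(t + t\right) \left(t + t\right)}{4} = \frac{2 t 2 t}{4} = \frac{4 t^{2}}{4} = t^{2}$)
$E = 0$ ($E = 2 - 2 = 0$)
$c{\left(w,a \right)} = -3 + a + w^{2}$ ($c{\left(w,a \right)} = a + \left(w^{2} - 3\right) = a + \left(-3 + w^{2}\right) = -3 + a + w^{2}$)
$c{\left(E,v \right)} \left(-585\right) = \left(-3 + 6 + 0^{2}\right) \left(-585\right) = \left(-3 + 6 + 0\right) \left(-585\right) = 3 \left(-585\right) = -1755$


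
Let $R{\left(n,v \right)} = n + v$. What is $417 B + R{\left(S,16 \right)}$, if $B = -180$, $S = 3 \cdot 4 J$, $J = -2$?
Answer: $-75068$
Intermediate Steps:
$S = -24$ ($S = 3 \cdot 4 \left(-2\right) = 12 \left(-2\right) = -24$)
$417 B + R{\left(S,16 \right)} = 417 \left(-180\right) + \left(-24 + 16\right) = -75060 - 8 = -75068$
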